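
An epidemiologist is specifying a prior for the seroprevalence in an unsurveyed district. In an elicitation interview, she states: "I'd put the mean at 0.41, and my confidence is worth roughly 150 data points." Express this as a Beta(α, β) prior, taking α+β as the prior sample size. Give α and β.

Under the effective-sample-size interpretation, Beta(α, β) has prior mean α/(α+β) and prior sample size α+β.
So α+β = 150 and α/(α+β) = 0.41, giving α = 0.41·150 = 61.5 and β = 150 − 61.5 = 88.5.

α = 61.5, β = 88.5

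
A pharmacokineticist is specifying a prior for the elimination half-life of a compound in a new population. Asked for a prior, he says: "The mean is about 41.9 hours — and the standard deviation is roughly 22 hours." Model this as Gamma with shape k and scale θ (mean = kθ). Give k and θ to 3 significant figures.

k ≈ 3.63, θ ≈ 11.6

For Gamma(k, scale θ): mean = kθ, variance = kθ², so CV = 1/√k.
CV = SD/mean = 22/41.9 = 0.5251, hence k = 1/CV² = 3.63.
Then θ = mean/k = 41.9/3.63 = 11.6.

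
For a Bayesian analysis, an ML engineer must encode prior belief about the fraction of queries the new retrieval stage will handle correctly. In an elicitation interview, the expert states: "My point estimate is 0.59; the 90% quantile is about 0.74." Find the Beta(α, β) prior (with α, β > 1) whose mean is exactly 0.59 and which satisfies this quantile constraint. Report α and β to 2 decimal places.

With mean 0.59 fixed, write α = 0.59s, β = 0.41s where s = α+β.
Need P(θ < 0.74) = 0.9 under Beta(0.59s, 0.41s). Normal approximation: (q−m)/√(m(1−m)/s) ≈ z_{0.9} = 1.28, so s ≈ 0.59·0.41·(1.28)²/(0.74−0.59)² = 17.7.
At s = 17.7: P(θ<0.74) ≈ 0.907. Adjusting to match 0.9 gives s ≈ 16.69.
So α = 0.59·16.69 ≈ 9.85, β = 0.41·16.69 ≈ 6.84.

α ≈ 9.85, β ≈ 6.84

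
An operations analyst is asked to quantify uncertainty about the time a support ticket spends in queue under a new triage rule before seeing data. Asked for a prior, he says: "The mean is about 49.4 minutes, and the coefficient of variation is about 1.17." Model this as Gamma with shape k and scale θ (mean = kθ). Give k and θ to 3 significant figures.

For Gamma(k, scale θ): mean = kθ, variance = kθ², so CV = 1/√k.
CV = 1.17, hence k = 1/CV² = 0.731.
Then θ = mean/k = 49.4/0.731 = 67.6.

k ≈ 0.731, θ ≈ 67.6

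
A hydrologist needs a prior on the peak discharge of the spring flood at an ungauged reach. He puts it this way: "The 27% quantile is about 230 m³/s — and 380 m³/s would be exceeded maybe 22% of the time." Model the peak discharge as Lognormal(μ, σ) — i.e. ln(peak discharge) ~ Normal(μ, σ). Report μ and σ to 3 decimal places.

If T ~ Lognormal(μ,σ) then ln T ~ Normal(μ,σ), so the p-quantile of ln T is μ + z_p·σ.
ln(230) = 5.438 and ln(380) = 5.94; z_{0.27} = -0.6128, z_{0.78} = 0.7722.
σ = (5.94 − 5.438)/(0.7722 − (-0.6128)) = 0.363.
μ = 5.438 − (-0.6128)·0.363 = 5.660.

μ ≈ 5.660, σ ≈ 0.363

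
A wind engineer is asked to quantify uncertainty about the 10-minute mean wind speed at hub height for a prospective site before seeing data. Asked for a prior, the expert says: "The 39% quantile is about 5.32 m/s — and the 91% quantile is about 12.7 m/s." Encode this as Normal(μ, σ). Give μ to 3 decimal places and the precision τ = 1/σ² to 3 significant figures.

For Normal(μ,σ), the p-quantile is μ + z_p·σ. Here z_{0.39} = -0.2793, z_{0.91} = 1.341.
So 5.32 = μ − 0.2793σ and 12.7 = μ + 1.341σ.
Subtracting: σ = (12.7 − 5.32)/(1.341 − (-0.2793)) = 4.555.
Then μ = 5.32 − (-0.2793)·4.555 = 6.592.
Precision τ = 1/σ² = 1/4.555² = 0.0482.

μ = 6.592, τ = 0.0482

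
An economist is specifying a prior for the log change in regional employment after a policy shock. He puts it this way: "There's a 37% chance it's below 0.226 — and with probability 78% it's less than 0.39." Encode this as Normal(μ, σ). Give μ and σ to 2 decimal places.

μ = 0.28, σ = 0.15

The p-quantile of Normal(μ,σ) is μ + z_p·σ, with z_{0.37} = -0.3319 and z_{0.78} = 0.7722.
Eliminate σ: μ = (z₂·x₁ − z₁·x₂)/(z₂ − z₁) = (0.7722·0.226 − (-0.3319)·0.39)/1.104 = 0.28.
Then σ = (x₂ − x₁)/(z₂ − z₁) = (0.39 − 0.226)/1.104 = 0.15.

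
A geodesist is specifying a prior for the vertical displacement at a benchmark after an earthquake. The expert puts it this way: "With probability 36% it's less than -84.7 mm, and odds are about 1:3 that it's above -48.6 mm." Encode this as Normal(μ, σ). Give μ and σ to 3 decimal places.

μ = -72.172, σ = 34.948

The p-quantile of Normal(μ,σ) is μ + z_p·σ, with z_{0.36} = -0.3585 and z_{0.75} = 0.6745.
Eliminate σ: μ = (z₂·x₁ − z₁·x₂)/(z₂ − z₁) = (0.6745·-84.7 − (-0.3585)·-48.6)/1.033 = -72.172.
Then σ = (x₂ − x₁)/(z₂ − z₁) = (-48.6 − -84.7)/1.033 = 34.948.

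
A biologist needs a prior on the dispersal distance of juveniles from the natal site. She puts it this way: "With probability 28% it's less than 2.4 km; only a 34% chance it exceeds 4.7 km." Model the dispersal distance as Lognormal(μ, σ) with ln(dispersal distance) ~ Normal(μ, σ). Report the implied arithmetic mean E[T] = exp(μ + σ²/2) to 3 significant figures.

E[T] ≈ 4.47 km

If T ~ Lognormal(μ,σ) then ln T ~ Normal(μ,σ), so the p-quantile of ln T is μ + z_p·σ.
ln(2.4) = 0.8755 and ln(4.7) = 1.548; z_{0.28} = -0.5828, z_{0.66} = 0.4125.
σ = (1.548 − 0.8755)/(0.4125 − (-0.5828)) = 0.675.
μ = 0.8755 − (-0.5828)·0.675 = 1.269.
E[T] = exp(μ + σ²/2) = exp(1.269 + 0.2280) = 4.47 km.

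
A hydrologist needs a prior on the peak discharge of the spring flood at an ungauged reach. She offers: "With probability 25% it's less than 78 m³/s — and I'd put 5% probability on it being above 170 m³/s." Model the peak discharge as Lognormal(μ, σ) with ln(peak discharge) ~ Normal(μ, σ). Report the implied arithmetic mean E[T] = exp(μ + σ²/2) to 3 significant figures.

If T ~ Lognormal(μ,σ) then ln T ~ Normal(μ,σ), so the p-quantile of ln T is μ + z_p·σ.
ln(78) = 4.357 and ln(170) = 5.136; z_{0.25} = -0.6745, z_{0.95} = 1.645.
σ = (5.136 − 4.357)/(1.645 − (-0.6745)) = 0.336.
μ = 4.357 − (-0.6745)·0.336 = 4.583.
E[T] = exp(μ + σ²/2) = exp(4.583 + 0.0564) = 104 m³/s.

E[T] ≈ 104 m³/s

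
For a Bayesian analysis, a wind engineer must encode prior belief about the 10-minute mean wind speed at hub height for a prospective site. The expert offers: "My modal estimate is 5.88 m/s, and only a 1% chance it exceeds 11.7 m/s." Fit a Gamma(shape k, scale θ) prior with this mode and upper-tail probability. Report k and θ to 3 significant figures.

k ≈ 11.4, θ ≈ 0.566

Gamma(k,θ) with k>1 has mode (k−1)θ, so θ = 5.88/(k−1).
Need P(X < 11.7) = 0.99 with θ tied to k this way. Start at k = 2, θ = 5.88: P(X<11.7) ≈ 0.591.
Too low — raise k to concentrate. Iterating converges to k ≈ 11.4.
Then θ = 5.88/(11.4−1) ≈ 0.566.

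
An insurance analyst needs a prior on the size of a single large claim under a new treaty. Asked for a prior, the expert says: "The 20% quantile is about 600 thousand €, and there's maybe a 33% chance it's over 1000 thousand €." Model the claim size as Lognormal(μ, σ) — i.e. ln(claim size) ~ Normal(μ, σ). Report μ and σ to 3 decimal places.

If T ~ Lognormal(μ,σ) then ln T ~ Normal(μ,σ), so the p-quantile of ln T is μ + z_p·σ.
ln(600) = 6.397 and ln(1000) = 6.908; z_{0.2} = -0.8416, z_{0.67} = 0.4399.
σ = (6.908 − 6.397)/(0.4399 − (-0.8416)) = 0.399.
μ = 6.397 − (-0.8416)·0.399 = 6.732.

μ ≈ 6.732, σ ≈ 0.399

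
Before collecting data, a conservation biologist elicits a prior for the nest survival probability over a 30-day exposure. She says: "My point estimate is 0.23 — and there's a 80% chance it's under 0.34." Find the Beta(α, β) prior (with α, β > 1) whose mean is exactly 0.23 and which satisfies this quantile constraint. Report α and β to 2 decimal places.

α ≈ 2.07, β ≈ 6.93

With mean 0.23 fixed, write α = 0.23s, β = 0.77s where s = α+β.
Need P(θ < 0.34) = 0.8 under Beta(0.23s, 0.77s). Normal approximation: (q−m)/√(m(1−m)/s) ≈ z_{0.8} = 0.842, so s ≈ 0.23·0.77·(0.842)²/(0.34−0.23)² = 10.4.
At s = 10.4: P(θ<0.34) ≈ 0.812. Adjusting to match 0.8 gives s ≈ 9.00.
So α = 0.23·9.00 ≈ 2.07, β = 0.77·9.00 ≈ 6.93.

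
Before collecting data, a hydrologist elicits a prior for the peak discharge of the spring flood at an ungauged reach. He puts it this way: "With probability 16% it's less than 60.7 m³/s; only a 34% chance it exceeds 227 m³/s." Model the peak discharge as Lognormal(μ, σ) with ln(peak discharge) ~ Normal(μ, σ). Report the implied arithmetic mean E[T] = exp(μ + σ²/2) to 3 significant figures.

E[T] ≈ 239 m³/s

If T ~ Lognormal(μ,σ) then ln T ~ Normal(μ,σ), so the p-quantile of ln T is μ + z_p·σ.
ln(60.7) = 4.106 and ln(227) = 5.425; z_{0.16} = -0.9945, z_{0.66} = 0.4125.
σ = (5.425 − 4.106)/(0.4125 − (-0.9945)) = 0.938.
μ = 4.106 − (-0.9945)·0.938 = 5.038.
E[T] = exp(μ + σ²/2) = exp(5.038 + 0.4395) = 239 m³/s.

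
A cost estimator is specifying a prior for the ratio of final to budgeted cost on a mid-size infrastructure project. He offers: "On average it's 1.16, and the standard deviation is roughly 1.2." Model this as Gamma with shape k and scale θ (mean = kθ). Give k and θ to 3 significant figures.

For Gamma(k, scale θ): mean = kθ, variance = kθ², so CV = 1/√k.
CV = SD/mean = 1.2/1.16 = 1.034, hence k = 1/CV² = 0.934.
Then θ = mean/k = 1.16/0.934 = 1.24.

k ≈ 0.934, θ ≈ 1.24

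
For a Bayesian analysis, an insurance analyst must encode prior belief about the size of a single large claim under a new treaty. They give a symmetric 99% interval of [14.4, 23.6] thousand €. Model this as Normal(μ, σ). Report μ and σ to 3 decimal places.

A symmetric 99% interval runs μ ± z·σ with z = 2.576.
Half-width = 4.6, so σ = 4.6/2.576 = 1.786.
μ is the interval midpoint, 19.000.

μ = 19.000, σ = 1.786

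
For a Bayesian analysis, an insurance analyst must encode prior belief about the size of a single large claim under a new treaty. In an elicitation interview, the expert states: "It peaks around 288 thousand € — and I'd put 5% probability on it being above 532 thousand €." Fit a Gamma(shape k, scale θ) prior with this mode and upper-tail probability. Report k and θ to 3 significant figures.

Gamma(k,θ) with k>1 has mode (k−1)θ, so θ = 288/(k−1).
Need P(X < 532) = 0.95 with θ tied to k this way. Start at k = 2, θ = 288: P(X<532) ≈ 0.551.
Too low — raise k to concentrate. Iterating converges to k ≈ 8.39.
Then θ = 288/(8.39−1) ≈ 39.

k ≈ 8.39, θ ≈ 39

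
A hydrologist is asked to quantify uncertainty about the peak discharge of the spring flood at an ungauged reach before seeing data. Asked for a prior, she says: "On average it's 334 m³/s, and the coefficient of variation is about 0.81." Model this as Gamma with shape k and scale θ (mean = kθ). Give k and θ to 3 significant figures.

k ≈ 1.52, θ ≈ 219

For Gamma(k, scale θ): mean = kθ, variance = kθ², so CV = 1/√k.
CV = 0.81, hence k = 1/CV² = 1.52.
Then θ = mean/k = 334/1.52 = 219.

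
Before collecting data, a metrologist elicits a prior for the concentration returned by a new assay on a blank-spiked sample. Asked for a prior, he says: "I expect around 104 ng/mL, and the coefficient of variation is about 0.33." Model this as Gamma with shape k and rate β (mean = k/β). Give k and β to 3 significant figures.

For Gamma(k, rate β): mean = k/β, variance = k/β², so CV = 1/√k.
CV = 0.33, hence k = 1/CV² = 9.18.
Then β = k/mean = 9.18/104 = 0.0883.

k ≈ 9.18, β ≈ 0.0883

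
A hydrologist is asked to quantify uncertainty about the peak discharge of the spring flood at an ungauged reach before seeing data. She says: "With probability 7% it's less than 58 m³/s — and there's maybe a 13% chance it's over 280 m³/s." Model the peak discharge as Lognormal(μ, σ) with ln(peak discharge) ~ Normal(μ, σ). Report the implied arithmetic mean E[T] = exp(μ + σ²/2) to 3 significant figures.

If T ~ Lognormal(μ,σ) then ln T ~ Normal(μ,σ), so the p-quantile of ln T is μ + z_p·σ.
ln(58) = 4.06 and ln(280) = 5.635; z_{0.07} = -1.476, z_{0.87} = 1.126.
σ = (5.635 − 4.06)/(1.126 − (-1.476)) = 0.605.
μ = 4.06 − (-1.476)·0.605 = 4.953.
E[T] = exp(μ + σ²/2) = exp(4.953 + 0.1830) = 170 m³/s.

E[T] ≈ 170 m³/s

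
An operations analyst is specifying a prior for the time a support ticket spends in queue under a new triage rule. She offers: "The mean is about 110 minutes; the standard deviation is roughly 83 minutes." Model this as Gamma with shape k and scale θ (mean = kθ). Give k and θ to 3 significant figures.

For Gamma(k, scale θ): mean = kθ, variance = kθ², so CV = 1/√k.
CV = SD/mean = 83/110 = 0.7545, hence k = 1/CV² = 1.76.
Then θ = mean/k = 110/1.76 = 62.6.

k ≈ 1.76, θ ≈ 62.6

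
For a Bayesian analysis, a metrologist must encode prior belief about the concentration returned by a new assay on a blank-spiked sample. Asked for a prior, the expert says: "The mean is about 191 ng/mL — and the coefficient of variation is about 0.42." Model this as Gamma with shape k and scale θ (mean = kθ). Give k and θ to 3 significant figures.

k ≈ 5.67, θ ≈ 33.7

For Gamma(k, scale θ): mean = kθ, variance = kθ², so CV = 1/√k.
CV = 0.42, hence k = 1/CV² = 5.67.
Then θ = mean/k = 191/5.67 = 33.7.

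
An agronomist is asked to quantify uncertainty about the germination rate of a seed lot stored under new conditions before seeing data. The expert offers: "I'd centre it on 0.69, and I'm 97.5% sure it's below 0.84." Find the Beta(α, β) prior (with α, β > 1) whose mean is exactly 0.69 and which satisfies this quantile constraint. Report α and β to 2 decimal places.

α ≈ 20.48, β ≈ 9.20

With mean 0.69 fixed, write α = 0.69s, β = 0.31s where s = α+β.
Need P(θ < 0.84) = 0.975 under Beta(0.69s, 0.31s). Normal approximation: (q−m)/√(m(1−m)/s) ≈ z_{0.975} = 1.96, so s ≈ 0.69·0.31·(1.96)²/(0.84−0.69)² = 36.5.
At s = 36.5: P(θ<0.84) ≈ 0.986. Adjusting to match 0.975 gives s ≈ 29.68.
So α = 0.69·29.68 ≈ 20.48, β = 0.31·29.68 ≈ 9.20.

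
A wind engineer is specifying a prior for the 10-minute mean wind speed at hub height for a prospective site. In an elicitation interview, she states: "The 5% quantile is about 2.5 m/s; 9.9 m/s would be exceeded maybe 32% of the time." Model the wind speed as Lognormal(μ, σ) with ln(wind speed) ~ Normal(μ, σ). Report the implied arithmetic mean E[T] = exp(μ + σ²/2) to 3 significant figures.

If T ~ Lognormal(μ,σ) then ln T ~ Normal(μ,σ), so the p-quantile of ln T is μ + z_p·σ.
ln(2.5) = 0.9163 and ln(9.9) = 2.293; z_{0.05} = -1.645, z_{0.68} = 0.4677.
σ = (2.293 − 0.9163)/(0.4677 − (-1.645)) = 0.651.
μ = 0.9163 − (-1.645)·0.651 = 1.988.
E[T] = exp(μ + σ²/2) = exp(1.988 + 0.2122) = 9.03 m/s.

E[T] ≈ 9.03 m/s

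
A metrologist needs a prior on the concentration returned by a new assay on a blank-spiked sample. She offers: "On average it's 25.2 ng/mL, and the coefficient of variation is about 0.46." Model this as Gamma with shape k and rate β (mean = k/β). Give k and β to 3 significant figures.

k ≈ 4.73, β ≈ 0.188

For Gamma(k, rate β): mean = k/β, variance = k/β², so CV = 1/√k.
CV = 0.46, hence k = 1/CV² = 4.73.
Then β = k/mean = 4.73/25.2 = 0.188.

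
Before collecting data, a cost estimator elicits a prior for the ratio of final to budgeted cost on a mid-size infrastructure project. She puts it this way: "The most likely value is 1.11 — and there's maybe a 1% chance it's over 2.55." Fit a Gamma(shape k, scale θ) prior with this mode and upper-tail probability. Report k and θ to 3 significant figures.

k ≈ 7.91, θ ≈ 0.161

Gamma(k,θ) with k>1 has mode (k−1)θ, so θ = 1.11/(k−1).
Need P(X < 2.55) = 0.99 with θ tied to k this way. Start at k = 2, θ = 1.11: P(X<2.55) ≈ 0.669.
Too low — raise k to concentrate. Iterating converges to k ≈ 7.91.
Then θ = 1.11/(7.91−1) ≈ 0.161.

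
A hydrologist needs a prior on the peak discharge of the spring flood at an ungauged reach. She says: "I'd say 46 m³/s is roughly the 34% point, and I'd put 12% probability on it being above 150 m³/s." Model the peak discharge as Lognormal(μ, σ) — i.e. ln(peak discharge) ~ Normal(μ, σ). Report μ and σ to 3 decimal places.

μ ≈ 4.136, σ ≈ 0.745

If T ~ Lognormal(μ,σ) then ln T ~ Normal(μ,σ), so the p-quantile of ln T is μ + z_p·σ.
ln(46) = 3.829 and ln(150) = 5.011; z_{0.34} = -0.4125, z_{0.88} = 1.175.
σ = (5.011 − 3.829)/(1.175 − (-0.4125)) = 0.745.
μ = 3.829 − (-0.4125)·0.745 = 4.136.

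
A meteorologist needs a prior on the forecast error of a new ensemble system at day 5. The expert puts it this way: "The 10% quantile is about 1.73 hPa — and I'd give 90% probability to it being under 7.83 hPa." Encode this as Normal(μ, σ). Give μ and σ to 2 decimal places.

μ = 4.78, σ = 2.38

The p-quantile of Normal(μ,σ) is μ + z_p·σ, with z_{0.1} = -1.282 and z_{0.9} = 1.282.
Eliminate σ: μ = (z₂·x₁ − z₁·x₂)/(z₂ − z₁) = (1.282·1.73 − (-1.282)·7.83)/2.563 = 4.78.
Then σ = (x₂ − x₁)/(z₂ − z₁) = (7.83 − 1.73)/2.563 = 2.38.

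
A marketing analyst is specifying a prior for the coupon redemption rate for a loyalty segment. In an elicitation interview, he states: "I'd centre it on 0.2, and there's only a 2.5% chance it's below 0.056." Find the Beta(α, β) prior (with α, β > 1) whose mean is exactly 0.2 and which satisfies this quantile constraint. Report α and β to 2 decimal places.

α ≈ 3.65, β ≈ 14.58

With mean 0.2 fixed, write α = 0.2s, β = 0.8s where s = α+β.
Need P(θ < 0.056) = 0.025 under Beta(0.2s, 0.8s). Normal approximation: (q−m)/√(m(1−m)/s) ≈ z_{0.025} = -1.96, so s ≈ 0.2·0.8·(-1.96)²/(0.056−0.2)² = 29.6.
At s = 29.6: P(θ<0.056) ≈ 0.005. Adjusting to match 0.025 gives s ≈ 18.23.
So α = 0.2·18.23 ≈ 3.65, β = 0.8·18.23 ≈ 14.58.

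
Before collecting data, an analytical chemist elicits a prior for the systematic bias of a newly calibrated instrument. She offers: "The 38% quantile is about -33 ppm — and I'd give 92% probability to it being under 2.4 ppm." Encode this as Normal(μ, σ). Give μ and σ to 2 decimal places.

μ = -26.68, σ = 20.70

For Normal(μ,σ), the p-quantile is μ + z_p·σ. Here z_{0.38} = -0.3055, z_{0.92} = 1.405.
So -33 = μ − 0.3055σ and 2.4 = μ + 1.405σ.
Subtracting: σ = (2.4 − -33)/(1.405 − (-0.3055)) = 20.70.
Then μ = -33 − (-0.3055)·20.70 = -26.68.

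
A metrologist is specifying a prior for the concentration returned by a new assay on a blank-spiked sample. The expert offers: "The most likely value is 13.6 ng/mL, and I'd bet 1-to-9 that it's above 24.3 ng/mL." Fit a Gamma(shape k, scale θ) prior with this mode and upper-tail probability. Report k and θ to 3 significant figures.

k ≈ 6.65, θ ≈ 2.41

Gamma(k,θ) with k>1 has mode (k−1)θ, so θ = 13.6/(k−1).
Need P(X < 24.3) = 0.9 with θ tied to k this way. Start at k = 2, θ = 13.6: P(X<24.3) ≈ 0.533.
Too low — raise k to concentrate. Iterating converges to k ≈ 6.65.
Then θ = 13.6/(6.65−1) ≈ 2.41.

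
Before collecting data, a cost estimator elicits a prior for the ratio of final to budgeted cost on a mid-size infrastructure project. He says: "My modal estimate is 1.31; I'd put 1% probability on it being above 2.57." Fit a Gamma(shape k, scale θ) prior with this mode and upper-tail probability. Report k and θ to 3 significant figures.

Gamma(k,θ) with k>1 has mode (k−1)θ, so θ = 1.31/(k−1).
Need P(X < 2.57) = 0.99 with θ tied to k this way. Start at k = 2, θ = 1.31: P(X<2.57) ≈ 0.584.
Too low — raise k to concentrate. Iterating converges to k ≈ 11.9.
Then θ = 1.31/(11.9−1) ≈ 0.121.

k ≈ 11.9, θ ≈ 0.121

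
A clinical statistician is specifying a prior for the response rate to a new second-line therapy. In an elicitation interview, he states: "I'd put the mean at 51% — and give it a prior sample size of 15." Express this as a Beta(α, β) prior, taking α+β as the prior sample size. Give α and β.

Under the effective-sample-size interpretation, Beta(α, β) has prior mean α/(α+β) and prior sample size α+β.
So α+β = 15 and α/(α+β) = 0.51, giving α = 0.51·15 = 7.65 and β = 15 − 7.65 = 7.35.

α = 7.65, β = 7.35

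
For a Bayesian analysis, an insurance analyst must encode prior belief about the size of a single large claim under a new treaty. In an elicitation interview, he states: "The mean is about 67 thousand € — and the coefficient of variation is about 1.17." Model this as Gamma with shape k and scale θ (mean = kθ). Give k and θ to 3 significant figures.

For Gamma(k, scale θ): mean = kθ, variance = kθ², so CV = 1/√k.
CV = 1.17, hence k = 1/CV² = 0.731.
Then θ = mean/k = 67/0.731 = 91.7.

k ≈ 0.731, θ ≈ 91.7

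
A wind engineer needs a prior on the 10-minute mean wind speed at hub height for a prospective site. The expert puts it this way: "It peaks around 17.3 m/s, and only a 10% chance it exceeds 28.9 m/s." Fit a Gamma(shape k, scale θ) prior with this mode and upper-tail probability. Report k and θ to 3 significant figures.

k ≈ 8.18, θ ≈ 2.41

Gamma(k,θ) with k>1 has mode (k−1)θ, so θ = 17.3/(k−1).
Need P(X < 28.9) = 0.9 with θ tied to k this way. Start at k = 2, θ = 17.3: P(X<28.9) ≈ 0.498.
Too low — raise k to concentrate. Iterating converges to k ≈ 8.18.
Then θ = 17.3/(8.18−1) ≈ 2.41.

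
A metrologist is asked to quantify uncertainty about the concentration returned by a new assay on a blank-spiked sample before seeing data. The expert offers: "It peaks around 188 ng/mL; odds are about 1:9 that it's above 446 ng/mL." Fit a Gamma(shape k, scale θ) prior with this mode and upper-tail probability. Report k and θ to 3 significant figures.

k ≈ 3.58, θ ≈ 73

Gamma(k,θ) with k>1 has mode (k−1)θ, so θ = 188/(k−1).
Need P(X < 446) = 0.9 with θ tied to k this way. Start at k = 2, θ = 188: P(X<446) ≈ 0.685.
Too low — raise k to concentrate. Iterating converges to k ≈ 3.58.
Then θ = 188/(3.58−1) ≈ 73.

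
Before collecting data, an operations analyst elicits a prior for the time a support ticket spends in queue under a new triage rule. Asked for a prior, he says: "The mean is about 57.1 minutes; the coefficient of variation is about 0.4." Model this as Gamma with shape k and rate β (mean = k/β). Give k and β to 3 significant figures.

k ≈ 6.25, β ≈ 0.109

For Gamma(k, rate β): mean = k/β, variance = k/β², so CV = 1/√k.
CV = 0.4, hence k = 1/CV² = 6.25.
Then β = k/mean = 6.25/57.1 = 0.109.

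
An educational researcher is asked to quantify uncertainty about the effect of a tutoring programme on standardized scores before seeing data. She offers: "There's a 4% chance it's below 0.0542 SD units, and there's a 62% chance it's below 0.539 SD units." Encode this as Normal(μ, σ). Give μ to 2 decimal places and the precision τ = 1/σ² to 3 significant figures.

μ = 0.47, τ = 18

For Normal(μ,σ), the p-quantile is μ + z_p·σ. Here z_{0.04} = -1.751, z_{0.62} = 0.3055.
So 0.0542 = μ − 1.751σ and 0.539 = μ + 0.3055σ.
Subtracting: σ = (0.539 − 0.0542)/(0.3055 − (-1.751)) = 0.24.
Then μ = 0.0542 − (-1.751)·0.24 = 0.47.
Precision τ = 1/σ² = 1/0.2358² = 18.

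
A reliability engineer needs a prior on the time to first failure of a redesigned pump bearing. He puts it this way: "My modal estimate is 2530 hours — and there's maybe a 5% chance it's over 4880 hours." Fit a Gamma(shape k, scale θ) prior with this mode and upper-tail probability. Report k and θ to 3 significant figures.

k ≈ 7.44, θ ≈ 393

Gamma(k,θ) with k>1 has mode (k−1)θ, so θ = 2530/(k−1).
Need P(X < 4880) = 0.95 with θ tied to k this way. Start at k = 2, θ = 2530: P(X<4880) ≈ 0.574.
Too low — raise k to concentrate. Iterating converges to k ≈ 7.44.
Then θ = 2530/(7.44−1) ≈ 393.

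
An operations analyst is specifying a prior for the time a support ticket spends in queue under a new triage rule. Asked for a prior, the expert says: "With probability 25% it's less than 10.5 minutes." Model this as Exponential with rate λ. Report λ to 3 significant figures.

P(T < 10.5) = 1 − e^(−λ·10.5) = 0.25, so λ = −ln(1−0.25)/10.5 = −ln(0.75)/10.5 = 0.0274.

λ ≈ 0.0274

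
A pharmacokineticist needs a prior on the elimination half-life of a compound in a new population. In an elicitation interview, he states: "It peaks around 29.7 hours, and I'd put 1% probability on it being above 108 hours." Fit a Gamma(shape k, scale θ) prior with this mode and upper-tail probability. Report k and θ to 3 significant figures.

k ≈ 3.57, θ ≈ 11.5

Gamma(k,θ) with k>1 has mode (k−1)θ, so θ = 29.7/(k−1).
Need P(X < 108) = 0.99 with θ tied to k this way. Start at k = 2, θ = 29.7: P(X<108) ≈ 0.878.
Too low — raise k to concentrate. Iterating converges to k ≈ 3.57.
Then θ = 29.7/(3.57−1) ≈ 11.5.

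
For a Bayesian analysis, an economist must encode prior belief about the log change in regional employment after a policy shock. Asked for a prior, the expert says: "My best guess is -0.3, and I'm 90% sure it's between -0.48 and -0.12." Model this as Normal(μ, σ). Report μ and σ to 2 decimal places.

μ = -0.30, σ = 0.11

A symmetric 90% interval runs μ ± z·σ with z = 1.645.
Half-width = 0.18, so σ = 0.18/1.645 = 0.11.
μ is the stated best guess, -0.30.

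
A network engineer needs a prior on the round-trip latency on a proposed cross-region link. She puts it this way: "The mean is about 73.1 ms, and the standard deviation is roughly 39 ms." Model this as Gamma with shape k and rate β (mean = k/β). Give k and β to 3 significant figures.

For Gamma(k, rate β): mean = k/β, variance = k/β², so CV = 1/√k.
CV = SD/mean = 39/73.1 = 0.5335, hence k = 1/CV² = 3.51.
Then β = k/mean = 3.51/73.1 = 0.0481.

k ≈ 3.51, β ≈ 0.0481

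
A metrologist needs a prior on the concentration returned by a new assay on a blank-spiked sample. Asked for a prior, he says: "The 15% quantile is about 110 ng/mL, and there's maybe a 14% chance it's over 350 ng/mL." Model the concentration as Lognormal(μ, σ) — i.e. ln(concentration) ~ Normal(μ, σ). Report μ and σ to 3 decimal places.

If T ~ Lognormal(μ,σ) then ln T ~ Normal(μ,σ), so the p-quantile of ln T is μ + z_p·σ.
ln(110) = 4.7 and ln(350) = 5.858; z_{0.15} = -1.036, z_{0.86} = 1.08.
σ = (5.858 − 4.7)/(1.08 − (-1.036)) = 0.547.
μ = 4.7 − (-1.036)·0.547 = 5.267.

μ ≈ 5.267, σ ≈ 0.547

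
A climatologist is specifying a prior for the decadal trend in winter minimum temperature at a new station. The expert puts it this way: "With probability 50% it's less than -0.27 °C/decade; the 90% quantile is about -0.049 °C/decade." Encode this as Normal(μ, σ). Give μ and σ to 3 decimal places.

The p-quantile of Normal(μ,σ) is μ + z_p·σ, with z_{0.5} = 0 and z_{0.9} = 1.282.
Eliminate σ: μ = (z₂·x₁ − z₁·x₂)/(z₂ − z₁) = (1.282·-0.27 − (0)·-0.049)/1.282 = -0.270.
Then σ = (x₂ − x₁)/(z₂ − z₁) = (-0.049 − -0.27)/1.282 = 0.172.

μ = -0.270, σ = 0.172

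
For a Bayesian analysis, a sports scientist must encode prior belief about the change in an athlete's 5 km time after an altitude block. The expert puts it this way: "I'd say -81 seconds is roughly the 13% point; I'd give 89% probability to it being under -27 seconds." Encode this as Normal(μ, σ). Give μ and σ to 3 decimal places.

μ = -55.149, σ = 22.950

The p-quantile of Normal(μ,σ) is μ + z_p·σ, with z_{0.13} = -1.126 and z_{0.89} = 1.227.
Eliminate σ: μ = (z₂·x₁ − z₁·x₂)/(z₂ − z₁) = (1.227·-81 − (-1.126)·-27)/2.353 = -55.149.
Then σ = (x₂ − x₁)/(z₂ − z₁) = (-27 − -81)/2.353 = 22.950.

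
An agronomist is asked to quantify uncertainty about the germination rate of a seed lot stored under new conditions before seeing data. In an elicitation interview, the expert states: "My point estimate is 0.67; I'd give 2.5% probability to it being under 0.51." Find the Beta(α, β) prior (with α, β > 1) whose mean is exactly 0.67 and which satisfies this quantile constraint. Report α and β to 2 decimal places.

α ≈ 23.92, β ≈ 11.78

With mean 0.67 fixed, write α = 0.67s, β = 0.33s where s = α+β.
Need P(θ < 0.51) = 0.025 under Beta(0.67s, 0.33s). Normal approximation: (q−m)/√(m(1−m)/s) ≈ z_{0.025} = -1.96, so s ≈ 0.67·0.33·(-1.96)²/(0.51−0.67)² = 33.2.
At s = 33.2: P(θ<0.51) ≈ 0.029. Adjusting to match 0.025 gives s ≈ 35.70.
So α = 0.67·35.70 ≈ 23.92, β = 0.33·35.70 ≈ 11.78.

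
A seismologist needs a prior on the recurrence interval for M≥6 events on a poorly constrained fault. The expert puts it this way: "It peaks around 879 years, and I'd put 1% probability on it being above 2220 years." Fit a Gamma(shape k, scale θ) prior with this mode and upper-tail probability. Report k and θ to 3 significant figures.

Gamma(k,θ) with k>1 has mode (k−1)θ, so θ = 879/(k−1).
Need P(X < 2220) = 0.99 with θ tied to k this way. Start at k = 2, θ = 879: P(X<2220) ≈ 0.718.
Too low — raise k to concentrate. Iterating converges to k ≈ 6.46.
Then θ = 879/(6.46−1) ≈ 161.

k ≈ 6.46, θ ≈ 161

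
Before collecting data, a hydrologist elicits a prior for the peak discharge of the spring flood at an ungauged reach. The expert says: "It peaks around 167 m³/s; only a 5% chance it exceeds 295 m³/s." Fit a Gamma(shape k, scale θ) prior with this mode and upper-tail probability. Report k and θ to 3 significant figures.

Gamma(k,θ) with k>1 has mode (k−1)θ, so θ = 167/(k−1).
Need P(X < 295) = 0.95 with θ tied to k this way. Start at k = 2, θ = 167: P(X<295) ≈ 0.527.
Too low — raise k to concentrate. Iterating converges to k ≈ 9.61.
Then θ = 167/(9.61−1) ≈ 19.4.

k ≈ 9.61, θ ≈ 19.4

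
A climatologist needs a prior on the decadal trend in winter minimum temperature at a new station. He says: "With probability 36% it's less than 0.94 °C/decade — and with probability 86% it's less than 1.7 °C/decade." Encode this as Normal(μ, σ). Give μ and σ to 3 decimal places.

μ = 1.129, σ = 0.528

For Normal(μ,σ), the p-quantile is μ + z_p·σ. Here z_{0.36} = -0.3585, z_{0.86} = 1.08.
So 0.94 = μ − 0.3585σ and 1.7 = μ + 1.08σ.
Subtracting: σ = (1.7 − 0.94)/(1.08 − (-0.3585)) = 0.528.
Then μ = 0.94 − (-0.3585)·0.528 = 1.129.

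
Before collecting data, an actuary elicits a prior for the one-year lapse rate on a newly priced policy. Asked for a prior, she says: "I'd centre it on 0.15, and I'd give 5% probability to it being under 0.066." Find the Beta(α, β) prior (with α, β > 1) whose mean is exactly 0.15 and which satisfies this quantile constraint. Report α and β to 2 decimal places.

With mean 0.15 fixed, write α = 0.15s, β = 0.85s where s = α+β.
Need P(θ < 0.066) = 0.05 under Beta(0.15s, 0.85s). Normal approximation: (q−m)/√(m(1−m)/s) ≈ z_{0.05} = -1.64, so s ≈ 0.15·0.85·(-1.64)²/(0.066−0.15)² = 48.9.
At s = 48.9: P(θ<0.066) ≈ 0.026. Adjusting to match 0.05 gives s ≈ 36.39.
So α = 0.15·36.39 ≈ 5.46, β = 0.85·36.39 ≈ 30.93.

α ≈ 5.46, β ≈ 30.93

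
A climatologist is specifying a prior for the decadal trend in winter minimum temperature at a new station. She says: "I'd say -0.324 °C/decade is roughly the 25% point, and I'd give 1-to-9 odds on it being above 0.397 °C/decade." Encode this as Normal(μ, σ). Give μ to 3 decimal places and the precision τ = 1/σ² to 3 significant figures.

μ = -0.075, τ = 7.36

For Normal(μ,σ), the p-quantile is μ + z_p·σ. Here z_{0.25} = -0.6745, z_{0.9} = 1.282.
So -0.324 = μ − 0.6745σ and 0.397 = μ + 1.282σ.
Subtracting: σ = (0.397 − -0.324)/(1.282 − (-0.6745)) = 0.369.
Then μ = -0.324 − (-0.6745)·0.369 = -0.075.
Precision τ = 1/σ² = 1/0.3686² = 7.36.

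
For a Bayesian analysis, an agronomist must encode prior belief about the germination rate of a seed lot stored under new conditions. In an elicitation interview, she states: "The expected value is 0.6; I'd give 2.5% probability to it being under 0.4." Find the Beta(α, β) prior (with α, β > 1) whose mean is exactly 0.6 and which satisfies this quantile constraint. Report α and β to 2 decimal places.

With mean 0.6 fixed, write α = 0.6s, β = 0.4s where s = α+β.
Need P(θ < 0.4) = 0.025 under Beta(0.6s, 0.4s). Normal approximation: (q−m)/√(m(1−m)/s) ≈ z_{0.025} = -1.96, so s ≈ 0.6·0.4·(-1.96)²/(0.4−0.6)² = 23.0.
At s = 23.0: P(θ<0.4) ≈ 0.026. Adjusting to match 0.025 gives s ≈ 23.51.
So α = 0.6·23.51 ≈ 14.11, β = 0.4·23.51 ≈ 9.40.

α ≈ 14.11, β ≈ 9.40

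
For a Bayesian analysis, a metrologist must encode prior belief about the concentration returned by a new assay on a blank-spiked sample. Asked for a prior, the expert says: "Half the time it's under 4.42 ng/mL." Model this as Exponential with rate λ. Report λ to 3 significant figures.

λ ≈ 0.157

Exponential median = ln 2 / λ, so λ = ln 2 / 4.42 = 0.157.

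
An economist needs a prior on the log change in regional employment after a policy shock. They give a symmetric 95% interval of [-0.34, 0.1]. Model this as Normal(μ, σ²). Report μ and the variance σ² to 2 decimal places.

μ = -0.12, σ² = 0.01

A symmetric 95% interval runs μ ± z·σ with z = 1.96.
Half-width = 0.22, so σ = 0.22/1.96 = 0.112 and σ² = 0.01.
μ is the interval midpoint, -0.12.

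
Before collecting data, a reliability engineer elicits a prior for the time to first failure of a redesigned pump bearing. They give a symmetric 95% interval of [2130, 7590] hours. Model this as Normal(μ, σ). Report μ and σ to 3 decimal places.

μ = 4860.000, σ = 1392.883

A symmetric 95% interval runs μ ± z·σ with z = 1.96.
Half-width = 2730, so σ = 2730/1.96 = 1392.883.
μ is the interval midpoint, 4860.000.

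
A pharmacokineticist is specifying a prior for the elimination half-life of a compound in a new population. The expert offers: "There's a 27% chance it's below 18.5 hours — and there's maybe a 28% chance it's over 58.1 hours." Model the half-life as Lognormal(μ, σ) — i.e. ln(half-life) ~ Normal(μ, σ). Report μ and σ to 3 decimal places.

μ ≈ 3.504, σ ≈ 0.957

If T ~ Lognormal(μ,σ) then ln T ~ Normal(μ,σ), so the p-quantile of ln T is μ + z_p·σ.
ln(18.5) = 2.918 and ln(58.1) = 4.062; z_{0.27} = -0.6128, z_{0.72} = 0.5828.
σ = (4.062 − 2.918)/(0.5828 − (-0.6128)) = 0.957.
μ = 2.918 − (-0.6128)·0.957 = 3.504.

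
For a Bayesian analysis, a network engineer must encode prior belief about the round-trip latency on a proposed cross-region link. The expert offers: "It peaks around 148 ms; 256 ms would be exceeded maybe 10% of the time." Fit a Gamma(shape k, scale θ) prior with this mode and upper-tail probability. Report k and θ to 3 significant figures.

k ≈ 7.32, θ ≈ 23.4

Gamma(k,θ) with k>1 has mode (k−1)θ, so θ = 148/(k−1).
Need P(X < 256) = 0.9 with θ tied to k this way. Start at k = 2, θ = 148: P(X<256) ≈ 0.516.
Too low — raise k to concentrate. Iterating converges to k ≈ 7.32.
Then θ = 148/(7.32−1) ≈ 23.4.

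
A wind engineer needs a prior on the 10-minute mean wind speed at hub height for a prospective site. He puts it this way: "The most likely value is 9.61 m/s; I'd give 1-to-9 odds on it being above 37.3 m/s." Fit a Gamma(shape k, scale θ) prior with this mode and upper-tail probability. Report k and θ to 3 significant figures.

k ≈ 2, θ ≈ 9.58

Gamma(k,θ) with k>1 has mode (k−1)θ, so θ = 9.61/(k−1).
Need P(X < 37.3) = 0.9 with θ tied to k this way. Start at k = 2, θ = 9.61: P(X<37.3) ≈ 0.899.
Too low — raise k to concentrate. Iterating converges to k ≈ 2.
Then θ = 9.61/(2−1) ≈ 9.58.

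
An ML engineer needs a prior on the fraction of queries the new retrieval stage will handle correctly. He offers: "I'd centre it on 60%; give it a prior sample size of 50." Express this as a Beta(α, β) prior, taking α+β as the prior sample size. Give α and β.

Under the effective-sample-size interpretation, Beta(α, β) has prior mean α/(α+β) and prior sample size α+β.
So α+β = 50 and α/(α+β) = 0.6, giving α = 0.6·50 = 30 and β = 50 − 30 = 20.

α = 30, β = 20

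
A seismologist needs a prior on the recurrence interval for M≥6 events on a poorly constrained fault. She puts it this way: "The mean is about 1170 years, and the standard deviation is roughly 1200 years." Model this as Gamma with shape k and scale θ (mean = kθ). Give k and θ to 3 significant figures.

k ≈ 0.951, θ ≈ 1230

For Gamma(k, scale θ): mean = kθ, variance = kθ², so CV = 1/√k.
CV = SD/mean = 1200/1170 = 1.026, hence k = 1/CV² = 0.951.
Then θ = mean/k = 1170/0.951 = 1230.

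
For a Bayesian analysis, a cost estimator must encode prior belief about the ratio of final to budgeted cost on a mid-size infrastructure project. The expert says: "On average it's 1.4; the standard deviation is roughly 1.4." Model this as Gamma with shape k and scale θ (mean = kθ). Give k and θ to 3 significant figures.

For Gamma(k, scale θ): mean = kθ, variance = kθ², so CV = 1/√k.
CV = SD/mean = 1.4/1.4 = 1, hence k = 1/CV² = 1.
Then θ = mean/k = 1.4/1 = 1.4.

k ≈ 1, θ ≈ 1.4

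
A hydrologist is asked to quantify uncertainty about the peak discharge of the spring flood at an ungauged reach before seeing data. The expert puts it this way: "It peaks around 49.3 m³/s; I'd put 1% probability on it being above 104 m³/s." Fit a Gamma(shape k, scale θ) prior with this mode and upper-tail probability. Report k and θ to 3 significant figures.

Gamma(k,θ) with k>1 has mode (k−1)θ, so θ = 49.3/(k−1).
Need P(X < 104) = 0.99 with θ tied to k this way. Start at k = 2, θ = 49.3: P(X<104) ≈ 0.623.
Too low — raise k to concentrate. Iterating converges to k ≈ 9.72.
Then θ = 49.3/(9.72−1) ≈ 5.65.

k ≈ 9.72, θ ≈ 5.65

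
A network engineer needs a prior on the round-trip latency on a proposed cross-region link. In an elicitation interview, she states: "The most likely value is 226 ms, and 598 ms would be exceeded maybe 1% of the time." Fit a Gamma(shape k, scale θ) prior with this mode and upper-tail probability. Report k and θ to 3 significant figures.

Gamma(k,θ) with k>1 has mode (k−1)θ, so θ = 226/(k−1).
Need P(X < 598) = 0.99 with θ tied to k this way. Start at k = 2, θ = 226: P(X<598) ≈ 0.741.
Too low — raise k to concentrate. Iterating converges to k ≈ 5.9.
Then θ = 226/(5.9−1) ≈ 46.2.

k ≈ 5.9, θ ≈ 46.2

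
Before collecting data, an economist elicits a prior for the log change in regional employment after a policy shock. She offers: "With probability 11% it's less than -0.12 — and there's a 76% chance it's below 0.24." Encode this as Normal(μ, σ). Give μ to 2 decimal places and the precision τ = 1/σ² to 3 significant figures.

μ = 0.11, τ = 28.8

For Normal(μ,σ), the p-quantile is μ + z_p·σ. Here z_{0.11} = -1.227, z_{0.76} = 0.7063.
So -0.12 = μ − 1.227σ and 0.24 = μ + 0.7063σ.
Subtracting: σ = (0.24 − -0.12)/(0.7063 − (-1.227)) = 0.19.
Then μ = -0.12 − (-1.227)·0.19 = 0.11.
Precision τ = 1/σ² = 1/0.1863² = 28.8.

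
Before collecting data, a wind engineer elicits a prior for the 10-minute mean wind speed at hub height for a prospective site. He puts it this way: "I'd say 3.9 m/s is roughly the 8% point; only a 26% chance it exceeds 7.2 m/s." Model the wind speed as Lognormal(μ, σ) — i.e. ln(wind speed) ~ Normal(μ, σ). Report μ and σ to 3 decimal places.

If T ~ Lognormal(μ,σ) then ln T ~ Normal(μ,σ), so the p-quantile of ln T is μ + z_p·σ.
ln(3.9) = 1.361 and ln(7.2) = 1.974; z_{0.08} = -1.405, z_{0.74} = 0.6433.
σ = (1.974 − 1.361)/(0.6433 − (-1.405)) = 0.299.
μ = 1.361 − (-1.405)·0.299 = 1.782.

μ ≈ 1.782, σ ≈ 0.299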